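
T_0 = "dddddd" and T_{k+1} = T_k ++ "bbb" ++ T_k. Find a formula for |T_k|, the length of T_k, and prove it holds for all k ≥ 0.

Claim: |T_k| = 9·2^k − 3.

Base case: |T_0| = 6, and 9·2^0 − 3 = 6.
Assume |T_r| = 9·2^r − 3.
Then |T_{r+1}| = |T_r| + 3 + |T_r| = 2|T_r| + 3 = 2(9·2^r − 3) + 3 = 9·2^{r+1} − 6 + 3 = 9·2^{r+1} − 3.
By induction, |T_k| = 9·2^k − 3 for all k ≥ 0.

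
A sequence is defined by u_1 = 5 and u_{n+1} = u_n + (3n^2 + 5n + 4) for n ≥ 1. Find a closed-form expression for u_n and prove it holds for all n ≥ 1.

Claim: u_n = n^3 + n^2 + 2n + 1.

Base case: u_1 = 5, and 1^3 + 1^2 + 2·1 + 1 = 5.
Assume u_m = m^3 + m^2 + 2m + 1.
Then u_{m+1} = u_m + (3m^2 + 5m + 4) = (m^3 + m^2 + 2m + 1) + (3m^2 + 5m + 4) = m^3 + 4m^2 + 7m + 5,
and (m+1)^3 + (m+1)^2 + 2·(m+1) + 1 = m^3 + 4m^2 + 7m + 5.
Hence u_n = n^3 + n^2 + 2n + 1 for every n ≥ 1, by induction.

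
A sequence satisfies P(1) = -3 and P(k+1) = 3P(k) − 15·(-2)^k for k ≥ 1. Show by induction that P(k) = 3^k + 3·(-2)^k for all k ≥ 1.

Base case: P(1) = -3, and 3^1 + 3·(-2)^1 = 3 − 6 = -3.
Assume P(j) = 3^j + 3·(-2)^j for some j ≥ 1.
Then P(j+1) = 3P(j) − 15·(-2)^j = 3·(3^j + 3·(-2)^j) − 15·(-2)^j = 3^{j+1} + 9·(-2)^j − 15·(-2)^j = 3^{j+1} − 6·(-2)^j = 3^{j+1} + 3·(-2)^{j+1}.
So the formula holds for j+1, and by induction P(k) = 3^k + 3·(-2)^k for all k ≥ 1.

P(k) = 3^k + 3·(-2)^k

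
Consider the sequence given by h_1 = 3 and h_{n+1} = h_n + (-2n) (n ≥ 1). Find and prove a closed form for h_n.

Claim: h_n = -n^2 + n + 3.

Base case: h_1 = 3, and -1^2 + 1 + 3 = 3.
Assume h_r = -r^2 + r + 3.
Then h_{r+1} = h_r + (-2r) = (-r^2 + r + 3) + (-2r) = -r^2 − r + 3,
and -(r+1)^2 + (r+1) + 3 = -r^2 − r + 3.
Hence h_n = -n^2 + n + 3 for every n ≥ 1, by induction.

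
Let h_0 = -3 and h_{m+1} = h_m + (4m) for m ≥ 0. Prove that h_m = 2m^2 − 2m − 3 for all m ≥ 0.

Base case: h_0 = -3, and 2·0^2 − 2·0 − 3 = -3.
Assume h_k = 2k^2 − 2k − 3.
Then h_{k+1} = h_k + (4k) = (2k^2 − 2k − 3) + (4k) = 2k^2 + 2k − 3,
and 2·(k+1)^2 − 2·(k+1) − 3 = 2k^2 + 2k − 3.
Hence h_m = 2m^2 − 2m − 3 for every m ≥ 0, by induction.

h_m = 2m^2 − 2m − 3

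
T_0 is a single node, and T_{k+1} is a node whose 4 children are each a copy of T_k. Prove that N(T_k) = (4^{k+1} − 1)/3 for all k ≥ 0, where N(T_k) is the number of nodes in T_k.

Base case: N(T_0) = 1, and (4^{0+1} − 1)/3 = 1.
Assume N(T_r) = (4^{r+1} − 1)/3.
Then N(T_{r+1}) = 1 + 4N(T_r) = 1 + 4·(4^{r+1} − 1)/3 = 1 + (4^{r+2} − 4)/3 = (3 + 4^{r+2} − 4)/3 = (4^{r+2} − 1)/3.
By induction, N(T_k) = (4^{k+1} − 1)/3 for all k ≥ 0.

N(T_k) = (4^{k+1} − 1)/3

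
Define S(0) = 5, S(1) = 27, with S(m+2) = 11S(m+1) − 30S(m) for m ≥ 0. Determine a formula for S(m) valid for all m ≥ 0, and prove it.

Claim: S(m) = 3·5^m + 2·6^m.

Base cases: S(0) = 5 and 3·5^0 + 2·6^0 = 5; S(1) = 27 and 3·5^1 + 2·6^1 = 27.
Assume S(i) = 3·5^i + 2·6^i for all 0 ≤ i ≤ j, where j ≥ 1.
Then S(j+1) = 11S(j) − 30S(j−1) = 11·(3·5^j + 2·6^j) − 30·(3·5^{j−1} + 2·6^{j−1}) = 3·(11·5 − 30)5^{j−1} + 2·(11·6 − 30)6^{j−1} = 75·5^{j−1} + 72·6^{j−1} = 3·5^{j+1} + 2·6^{j+1}.
So the formula holds for j+1, and by strong induction S(m) = 3·5^m + 2·6^m for all m ≥ 0.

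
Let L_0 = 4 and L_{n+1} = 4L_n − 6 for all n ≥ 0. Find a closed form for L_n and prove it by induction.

Claim: L_n = 2·4^n + 2.

Base case: L_0 = 4, and 2·4^0 + 2 = 2 + 2 = 4.
Assume L_r = 2·4^r + 2 for some r ≥ 0.
Then L_{r+1} = 4L_r − 6 = 4·(2·4^r + 2) − 6 = 8·4^r + 8 − 6 = 2·4^{r+1} + 2.
By induction, L_n = 2·4^n + 2 for all n ≥ 0.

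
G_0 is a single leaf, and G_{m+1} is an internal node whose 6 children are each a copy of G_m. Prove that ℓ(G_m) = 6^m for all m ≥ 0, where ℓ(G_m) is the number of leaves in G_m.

Base case: ℓ(G_0) = 1, and 6^0 = 1.
Assume ℓ(G_r) = 6^r.
Then ℓ(G_{r+1}) = 6·ℓ(G_r) = 6·6^r = 6^{r+1}.
By induction, ℓ(G_m) = 6^m for all m ≥ 0.

ℓ(G_m) = 6^m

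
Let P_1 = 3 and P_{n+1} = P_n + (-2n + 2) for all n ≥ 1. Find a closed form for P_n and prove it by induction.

Claim: P_n = -n^2 + 3n + 1.

Base case: P_1 = 3, and -1^2 + 3·1 + 1 = 3.
Assume P_k = -k^2 + 3k + 1.
Then P_{k+1} = P_k + (-2k + 2) = (-k^2 + 3k + 1) + (-2k + 2) = -k^2 + k + 3,
and -(k+1)^2 + 3·(k+1) + 1 = -k^2 + k + 3.
By induction, P_n = -n^2 + 3n + 1 for all n ≥ 1.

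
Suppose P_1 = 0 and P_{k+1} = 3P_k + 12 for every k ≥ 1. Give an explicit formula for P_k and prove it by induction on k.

Claim: P_k = 2·3^k − 6.

Base case: P_1 = 0, and 2·3^1 − 6 = 6 − 6 = 0.
Assume P_r = 2·3^r − 6 for some r ≥ 1.
Then P_{r+1} = 3P_r + 12 = 3·(2·3^r − 6) + 12 = 6·3^r − 18 + 12 = 2·3^{r+1} − 6.
This completes the inductive step, so P_k = 2·3^k − 6 for all k ≥ 1.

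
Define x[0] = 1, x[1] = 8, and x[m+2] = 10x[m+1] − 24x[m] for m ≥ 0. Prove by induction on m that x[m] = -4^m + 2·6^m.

Base cases: x[0] = 1 and -4^0 + 2·6^0 = 1; x[1] = 8 and -4^1 + 2·6^1 = 8.
Assume x[j] = -4^j + 2·6^j for all 0 ≤ j ≤ k, where k ≥ 1.
Then x[k+1] = 10x[k] − 24x[k−1] = 10·(-4^k + 2·6^k) − 24·(-4^{k−1} + 2·6^{k−1}) = -(10·4 − 24)4^{k−1} + 2·(10·6 − 24)6^{k−1} = -16·4^{k−1} + 72·6^{k−1} = -4^{k+1} + 2·6^{k+1}.
So the formula holds for k+1, and by strong induction x[m] = -4^m + 2·6^m for all m ≥ 0.

x[m] = -4^m + 2·6^m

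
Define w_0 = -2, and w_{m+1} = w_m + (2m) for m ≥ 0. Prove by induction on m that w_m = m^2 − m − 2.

Base case: w_0 = -2, and 0^2 − 0 − 2 = -2.
Assume w_k = k^2 − k − 2.
Then w_{k+1} = w_k + (2k) = (k^2 − k − 2) + (2k) = k^2 + k − 2,
and (k+1)^2 − (k+1) − 2 = k^2 + k − 2.
By induction, w_m = m^2 − m − 2 for all m ≥ 0.

w_m = m^2 − m − 2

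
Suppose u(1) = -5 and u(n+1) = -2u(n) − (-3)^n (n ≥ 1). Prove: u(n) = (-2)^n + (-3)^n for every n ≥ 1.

Base case: u(1) = -5, and (-2)^1 + (-3)^1 = -2 − 3 = -5.
Assume u(m) = (-2)^m + (-3)^m for some m ≥ 1.
Then u(m+1) = -2u(m) − (-3)^m = -2·((-2)^m + (-3)^m) − (-3)^m = (-2)^{m+1} − 2·(-3)^m − (-3)^m = (-2)^{m+1} − 3·(-3)^m = (-2)^{m+1} + (-3)^{m+1}.
Hence u(n) = (-2)^n + (-3)^n for every n ≥ 1, by induction.

u(n) = (-2)^n + (-3)^n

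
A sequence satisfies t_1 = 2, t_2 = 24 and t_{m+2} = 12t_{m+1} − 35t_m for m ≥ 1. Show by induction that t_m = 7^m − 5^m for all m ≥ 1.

Base cases: t_1 = 2 and 7^1 − 5^1 = 2; t_2 = 24 and 7^2 − 5^2 = 24.
Assume t_j = 7^j − 5^j for all 1 ≤ j ≤ r, where r ≥ 2.
Then t_{r+1} = 12t_r − 35t_{r−1} = 12·(7^r − 5^r) − 35·(7^{r−1} − 5^{r−1}) = (12·7 − 35)7^{r−1} − (12·5 − 35)5^{r−1} = 49·7^{r−1} − 25·5^{r−1} = 7^{r+1} − 5^{r+1}.
By strong induction, t_m = 7^m − 5^m for all m ≥ 1.

t_m = 7^m − 5^m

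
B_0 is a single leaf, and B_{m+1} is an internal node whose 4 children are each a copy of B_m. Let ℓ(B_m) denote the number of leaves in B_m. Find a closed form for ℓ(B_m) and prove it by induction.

Claim: ℓ(B_m) = 4^m.

Base case: ℓ(B_0) = 1, and 4^0 = 1.
Assume ℓ(B_j) = 4^j.
Then ℓ(B_{j+1}) = 4·ℓ(B_j) = 4·4^j = 4^{j+1}.
So the formula holds for j+1, and by induction ℓ(B_m) = 4^m for all m ≥ 0.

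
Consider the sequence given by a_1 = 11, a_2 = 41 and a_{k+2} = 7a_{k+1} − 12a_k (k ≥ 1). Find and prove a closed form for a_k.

Claim: a_k = 3^k + 2·4^k.

Base cases: a_1 = 11 and 3^1 + 2·4^1 = 11; a_2 = 41 and 3^2 + 2·4^2 = 41.
Assume a_j = 3^j + 2·4^j for all 1 ≤ j ≤ r, where r ≥ 2.
Then a_{r+1} = 7a_r − 12a_{r−1} = 7·(3^r + 2·4^r) − 12·(3^{r−1} + 2·4^{r−1}) = (7·3 − 12)3^{r−1} + 2·(7·4 − 12)4^{r−1} = 9·3^{r−1} + 32·4^{r−1} = 3^{r+1} + 2·4^{r+1}.
Hence a_k = 3^k + 2·4^k for every k ≥ 1, by strong induction.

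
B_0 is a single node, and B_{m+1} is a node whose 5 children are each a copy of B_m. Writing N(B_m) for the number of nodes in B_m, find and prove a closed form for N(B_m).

Claim: N(B_m) = (5^{m+1} − 1)/4.

Base case: N(B_0) = 1, and (5^{0+1} − 1)/4 = 1.
Assume N(B_k) = (5^{k+1} − 1)/4.
Then N(B_{k+1}) = 1 + 5N(B_k) = 1 + 5·(5^{k+1} − 1)/4 = 1 + (5^{k+2} − 5)/4 = (4 + 5^{k+2} − 5)/4 = (5^{k+2} − 1)/4.
Hence N(B_m) = (5^{m+1} − 1)/4 for every m ≥ 0, by induction.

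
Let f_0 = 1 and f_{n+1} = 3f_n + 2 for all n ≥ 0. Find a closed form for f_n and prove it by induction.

Claim: f_n = 2·3^n − 1.

Base case: f_0 = 1, and 2·3^0 − 1 = 2 − 1 = 1.
Assume f_j = 2·3^j − 1 for some j ≥ 0.
Then f_{j+1} = 3f_j + 2 = 3·(2·3^j − 1) + 2 = 6·3^j − 3 + 2 = 2·3^{j+1} − 1.
So the formula holds for j+1, and by induction f_n = 2·3^n − 1 for all n ≥ 0.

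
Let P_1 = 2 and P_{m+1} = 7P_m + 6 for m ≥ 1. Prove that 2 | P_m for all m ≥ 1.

Base case: P_1 = 2 = 2·1, so 2 | P_1.
Assume 2 | P_j, so P_j = 2t for some integer t.
Then P_{j+1} = 7P_j + 6 = 7·(2t) + 6 = 2(7t + 3), so 2 | P_{j+1}.
By induction, 2 | P_m for all m ≥ 1.

2 | P_m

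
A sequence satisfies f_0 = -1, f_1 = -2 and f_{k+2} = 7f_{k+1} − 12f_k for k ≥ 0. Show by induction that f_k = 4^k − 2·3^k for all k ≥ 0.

Base cases: f_0 = -1 and 4^0 − 2·3^0 = -1; f_1 = -2 and 4^1 − 2·3^1 = -2.
Assume f_j = 4^j − 2·3^j for all 0 ≤ j ≤ m, where m ≥ 1.
Then f_{m+1} = 7f_m − 12f_{m−1} = 7·(4^m − 2·3^m) − 12·(4^{m−1} − 2·3^{m−1}) = (7·4 − 12)4^{m−1} − 2·(7·3 − 12)3^{m−1} = 16·4^{m−1} − 18·3^{m−1} = 4^{m+1} − 2·3^{m+1}.
By strong induction, f_k = 4^k − 2·3^k for all k ≥ 0.

f_k = 4^k − 2·3^k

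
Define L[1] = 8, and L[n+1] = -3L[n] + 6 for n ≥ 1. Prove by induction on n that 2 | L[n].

Base case: L[1] = 8 = 2·4, so 2 | L[1].
Assume 2 | L[r], so L[r] = 2t for some integer t.
Then L[r+1] = -3L[r] + 6 = -3·(2t) + 6 = 2(-3t + 3), so 2 | L[r+1].
This completes the inductive step, so 2 | L[n] for all n ≥ 1.

2 | L[n]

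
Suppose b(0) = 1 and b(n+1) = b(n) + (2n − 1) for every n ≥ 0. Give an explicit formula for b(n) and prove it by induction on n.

Claim: b(n) = n^2 − 2n + 1.

Base case: b(0) = 1, and 0^2 − 2·0 + 1 = 1.
Assume b(m) = m^2 − 2m + 1.
Then b(m+1) = b(m) + (2m − 1) = (m^2 − 2m + 1) + (2m − 1) = m^2,
and (m+1)^2 − 2·(m+1) + 1 = m^2.
This completes the inductive step, so b(n) = n^2 − 2n + 1 for all n ≥ 0.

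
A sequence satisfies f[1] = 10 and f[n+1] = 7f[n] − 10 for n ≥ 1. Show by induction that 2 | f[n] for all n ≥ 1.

Base case: f[1] = 10 = 2·5, so 2 | f[1].
Assume 2 | f[j], so f[j] = 2t for some integer t.
Then f[j+1] = 7f[j] − 10 = 7·(2t) − 10 = 2(7t − 5), so 2 | f[j+1].
So the property holds for j+1, and by induction 2 | f[n] for all n ≥ 1.

2 | f[n]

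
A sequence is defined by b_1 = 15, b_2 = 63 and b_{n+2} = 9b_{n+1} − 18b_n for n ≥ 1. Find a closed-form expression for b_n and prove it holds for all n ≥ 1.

Claim: b_n = 3·3^n + 6^n.

Base cases: b_1 = 15 and 3·3^1 + 6^1 = 15; b_2 = 63 and 3·3^2 + 6^2 = 63.
Assume b_i = 3·3^i + 6^i for all 1 ≤ i ≤ j, where j ≥ 2.
Then b_{j+1} = 9b_j − 18b_{j−1} = 9·(3·3^j + 6^j) − 18·(3·3^{j−1} + 6^{j−1}) = 3·(9·3 − 18)3^{j−1} + (9·6 − 18)6^{j−1} = 27·3^{j−1} + 36·6^{j−1} = 3·3^{j+1} + 6^{j+1}.
Hence b_n = 3·3^n + 6^n for every n ≥ 1, by strong induction.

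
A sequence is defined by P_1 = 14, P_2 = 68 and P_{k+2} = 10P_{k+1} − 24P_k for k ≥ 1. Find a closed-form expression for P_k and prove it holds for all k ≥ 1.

Claim: P_k = 2·4^k + 6^k.

Base cases: P_1 = 14 and 2·4^1 + 6^1 = 14; P_2 = 68 and 2·4^2 + 6^2 = 68.
Assume P_j = 2·4^j + 6^j for all 1 ≤ j ≤ r, where r ≥ 2.
Then P_{r+1} = 10P_r − 24P_{r−1} = 10·(2·4^r + 6^r) − 24·(2·4^{r−1} + 6^{r−1}) = 2·(10·4 − 24)4^{r−1} + (10·6 − 24)6^{r−1} = 32·4^{r−1} + 36·6^{r−1} = 2·4^{r+1} + 6^{r+1}.
This completes the inductive step, so P_k = 2·4^k + 6^k for all k ≥ 1.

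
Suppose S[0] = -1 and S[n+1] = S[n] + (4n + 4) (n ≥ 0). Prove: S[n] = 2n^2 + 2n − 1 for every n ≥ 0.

Base case: S[0] = -1, and 2·0^2 + 2·0 − 1 = -1.
Assume S[r] = 2r^2 + 2r − 1.
Then S[r+1] = S[r] + (4r + 4) = (2r^2 + 2r − 1) + (4r + 4) = 2r^2 + 6r + 3,
and 2·(r+1)^2 + 2·(r+1) − 1 = 2r^2 + 6r + 3.
Hence S[n] = 2n^2 + 2n − 1 for every n ≥ 0, by induction.

S[n] = 2n^2 + 2n − 1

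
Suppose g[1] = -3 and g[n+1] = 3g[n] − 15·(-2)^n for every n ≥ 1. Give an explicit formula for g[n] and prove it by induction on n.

Claim: g[n] = 3^n + 3·(-2)^n.

Base case: g[1] = -3, and 3^1 + 3·(-2)^1 = 3 − 6 = -3.
Assume g[r] = 3^r + 3·(-2)^r for some r ≥ 1.
Then g[r+1] = 3g[r] − 15·(-2)^r = 3·(3^r + 3·(-2)^r) − 15·(-2)^r = 3^{r+1} + 9·(-2)^r − 15·(-2)^r = 3^{r+1} − 6·(-2)^r = 3^{r+1} + 3·(-2)^{r+1}.
So the formula holds for r+1, and by induction g[n] = 3^n + 3·(-2)^n for all n ≥ 1.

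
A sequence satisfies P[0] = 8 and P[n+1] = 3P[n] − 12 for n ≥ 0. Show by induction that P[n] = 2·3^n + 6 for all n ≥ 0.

Base case: P[0] = 8, and 2·3^0 + 6 = 2 + 6 = 8.
Assume P[j] = 2·3^j + 6 for some j ≥ 0.
Then P[j+1] = 3P[j] − 12 = 3·(2·3^j + 6) − 12 = 6·3^j + 18 − 12 = 2·3^{j+1} + 6.
This completes the inductive step, so P[n] = 2·3^n + 6 for all n ≥ 0.

P[n] = 2·3^n + 6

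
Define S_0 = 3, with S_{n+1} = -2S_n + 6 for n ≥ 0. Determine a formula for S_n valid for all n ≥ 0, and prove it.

Claim: S_n = (-2)^n + 2.

Base case: S_0 = 3, and (-2)^0 + 2 = 1 + 2 = 3.
Assume S_k = (-2)^k + 2 for some k ≥ 0.
Then S_{k+1} = -2S_k + 6 = -2·((-2)^k + 2) + 6 = -2·(-2)^k − 4 + 6 = (-2)^{k+1} + 2.
This completes the inductive step, so S_n = (-2)^n + 2 for all n ≥ 0.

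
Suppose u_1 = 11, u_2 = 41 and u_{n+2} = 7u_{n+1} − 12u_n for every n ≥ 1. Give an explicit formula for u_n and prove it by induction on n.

Claim: u_n = 3^n + 2·4^n.

Base cases: u_1 = 11 and 3^1 + 2·4^1 = 11; u_2 = 41 and 3^2 + 2·4^2 = 41.
Assume u_j = 3^j + 2·4^j for all 1 ≤ j ≤ m, where m ≥ 2.
Then u_{m+1} = 7u_m − 12u_{m−1} = 7·(3^m + 2·4^m) − 12·(3^{m−1} + 2·4^{m−1}) = (7·3 − 12)3^{m−1} + 2·(7·4 − 12)4^{m−1} = 9·3^{m−1} + 32·4^{m−1} = 3^{m+1} + 2·4^{m+1}.
By strong induction, u_n = 3^n + 2·4^n for all n ≥ 1.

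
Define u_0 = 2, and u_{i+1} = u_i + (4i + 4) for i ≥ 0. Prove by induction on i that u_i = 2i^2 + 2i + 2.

Base case: u_0 = 2, and 2·0^2 + 2·0 + 2 = 2.
Assume u_r = 2r^2 + 2r + 2.
Then u_{r+1} = u_r + (4r + 4) = (2r^2 + 2r + 2) + (4r + 4) = 2r^2 + 6r + 6,
and 2·(r+1)^2 + 2·(r+1) + 2 = 2r^2 + 6r + 6.
This completes the inductive step, so u_i = 2i^2 + 2i + 2 for all i ≥ 0.

u_i = 2i^2 + 2i + 2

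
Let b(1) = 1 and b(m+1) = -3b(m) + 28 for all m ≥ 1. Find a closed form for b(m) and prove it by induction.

Claim: b(m) = 2·(-3)^m + 7.

Base case: b(1) = 1, and 2·(-3)^1 + 7 = -6 + 7 = 1.
Assume b(k) = 2·(-3)^k + 7 for some k ≥ 1.
Then b(k+1) = -3b(k) + 28 = -3·(2·(-3)^k + 7) + 28 = -6·(-3)^k − 21 + 28 = 2·(-3)^{k+1} + 7.
By induction, b(m) = 2·(-3)^m + 7 for all m ≥ 1.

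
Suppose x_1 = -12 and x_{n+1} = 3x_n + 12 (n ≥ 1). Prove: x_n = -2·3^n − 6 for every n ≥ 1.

Base case: x_1 = -12, and -2·3^1 − 6 = -6 − 6 = -12.
Assume x_r = -2·3^r − 6 for some r ≥ 1.
Then x_{r+1} = 3x_r + 12 = 3·(-2·3^r − 6) + 12 = -6·3^r − 18 + 12 = -2·3^{r+1} − 6.
So the formula holds for r+1, and by induction x_n = -2·3^n − 6 for all n ≥ 1.

x_n = -2·3^n − 6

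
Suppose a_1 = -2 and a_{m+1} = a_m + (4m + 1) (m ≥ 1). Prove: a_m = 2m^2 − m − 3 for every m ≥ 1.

Base case: a_1 = -2, and 2·1^2 − 1 − 3 = -2.
Assume a_k = 2k^2 − k − 3.
Then a_{k+1} = a_k + (4k + 1) = (2k^2 − k − 3) + (4k + 1) = 2k^2 + 3k − 2,
and 2·(k+1)^2 − (k+1) − 3 = 2k^2 + 3k − 2.
By induction, a_m = 2m^2 − m − 3 for all m ≥ 1.

a_m = 2m^2 − m − 3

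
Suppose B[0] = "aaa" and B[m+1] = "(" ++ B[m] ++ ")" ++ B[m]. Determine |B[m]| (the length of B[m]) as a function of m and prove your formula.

Claim: |B[m]| = 5·2^m − 2.

Base case: |B[0]| = 3, and 5·2^0 − 2 = 3.
Assume |B[r]| = 5·2^r − 2.
Then |B[r+1]| = 1 + |B[r]| + 1 + |B[r]| = 2|B[r]| + 2 = 2(5·2^r − 2) + 2 = 5·2^{r+1} − 4 + 2 = 5·2^{r+1} − 2.
This completes the inductive step, so |B[m]| = 5·2^m − 2 for all m ≥ 0.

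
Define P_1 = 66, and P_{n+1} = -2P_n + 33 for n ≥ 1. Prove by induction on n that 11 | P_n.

Base case: P_1 = 66 = 11·6, so 11 | P_1.
Assume 11 | P_k, so P_k = 11t for some integer t.
Then P_{k+1} = -2P_k + 33 = -2·(11t) + 33 = 11(-2t + 3), so 11 | P_{k+1}.
So the property holds for k+1, and by induction 11 | P_n for all n ≥ 1.

11 | P_n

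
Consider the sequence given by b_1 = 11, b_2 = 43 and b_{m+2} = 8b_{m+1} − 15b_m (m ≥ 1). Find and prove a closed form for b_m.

Claim: b_m = 5^m + 2·3^m.

Base cases: b_1 = 11 and 5^1 + 2·3^1 = 11; b_2 = 43 and 5^2 + 2·3^2 = 43.
Assume b_i = 5^i + 2·3^i for all 1 ≤ i ≤ j, where j ≥ 2.
Then b_{j+1} = 8b_j − 15b_{j−1} = 8·(5^j + 2·3^j) − 15·(5^{j−1} + 2·3^{j−1}) = (8·5 − 15)5^{j−1} + 2·(8·3 − 15)3^{j−1} = 25·5^{j−1} + 18·3^{j−1} = 5^{j+1} + 2·3^{j+1}.
This completes the inductive step, so b_m = 5^m + 2·3^m for all m ≥ 1.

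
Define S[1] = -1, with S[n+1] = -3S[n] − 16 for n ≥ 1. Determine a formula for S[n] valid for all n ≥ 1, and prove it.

Claim: S[n] = -(-3)^n − 4.

Base case: S[1] = -1, and -(-3)^1 − 4 = 3 − 4 = -1.
Assume S[r] = -(-3)^r − 4 for some r ≥ 1.
Then S[r+1] = -3S[r] − 16 = -3·(-(-3)^r − 4) − 16 = 3·(-3)^r + 12 − 16 = -(-3)^{r+1} − 4.
So the formula holds for r+1, and by induction S[n] = -(-3)^n − 4 for all n ≥ 1.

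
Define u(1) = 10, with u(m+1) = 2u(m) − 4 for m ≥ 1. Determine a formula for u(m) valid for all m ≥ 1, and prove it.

Claim: u(m) = 3·2^m + 4.

Base case: u(1) = 10, and 3·2^1 + 4 = 6 + 4 = 10.
Assume u(k) = 3·2^k + 4 for some k ≥ 1.
Then u(k+1) = 2u(k) − 4 = 2·(3·2^k + 4) − 4 = 6·2^k + 8 − 4 = 3·2^{k+1} + 4.
By induction, u(m) = 3·2^m + 4 for all m ≥ 1.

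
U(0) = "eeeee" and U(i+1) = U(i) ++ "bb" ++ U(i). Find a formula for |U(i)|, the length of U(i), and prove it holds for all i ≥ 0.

Claim: |U(i)| = 7·2^i − 2.

Base case: |U(0)| = 5, and 7·2^0 − 2 = 5.
Assume |U(j)| = 7·2^j − 2.
Then |U(j+1)| = |U(j)| + 2 + |U(j)| = 2|U(j)| + 2 = 2(7·2^j − 2) + 2 = 7·2^{j+1} − 4 + 2 = 7·2^{j+1} − 2.
Hence |U(i)| = 7·2^i − 2 for every i ≥ 0, by induction.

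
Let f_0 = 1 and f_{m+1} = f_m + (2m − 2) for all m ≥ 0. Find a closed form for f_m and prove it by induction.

Claim: f_m = m^2 − 3m + 1.

Base case: f_0 = 1, and 0^2 − 3·0 + 1 = 1.
Assume f_j = j^2 − 3j + 1.
Then f_{j+1} = f_j + (2j − 2) = (j^2 − 3j + 1) + (2j − 2) = j^2 − j − 1,
and (j+1)^2 − 3·(j+1) + 1 = j^2 − j − 1.
Hence f_m = m^2 − 3m + 1 for every m ≥ 0, by induction.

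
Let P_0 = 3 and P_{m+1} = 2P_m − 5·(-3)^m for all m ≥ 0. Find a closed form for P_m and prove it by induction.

Claim: P_m = 2·2^m + (-3)^m.

Base case: P_0 = 3, and 2·2^0 + (-3)^0 = 2 + 1 = 3.
Assume P_k = 2·2^k + (-3)^k for some k ≥ 0.
Then P_{k+1} = 2P_k − 5·(-3)^k = 2·(2·2^k + (-3)^k) − 5·(-3)^k = 2·2^{k+1} + 2·(-3)^k − 5·(-3)^k = 2·2^{k+1} − 3·(-3)^k = 2·2^{k+1} + (-3)^{k+1}.
This completes the inductive step, so P_m = 2·2^m + (-3)^m for all m ≥ 0.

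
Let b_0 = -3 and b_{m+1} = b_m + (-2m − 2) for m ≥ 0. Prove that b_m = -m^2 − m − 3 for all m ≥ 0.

Base case: b_0 = -3, and -0^2 − 0 − 3 = -3.
Assume b_k = -k^2 − k − 3.
Then b_{k+1} = b_k + (-2k − 2) = (-k^2 − k − 3) + (-2k − 2) = -k^2 − 3k − 5,
and -(k+1)^2 − (k+1) − 3 = -k^2 − 3k − 5.
Hence b_m = -m^2 − m − 3 for every m ≥ 0, by induction.

b_m = -m^2 − m − 3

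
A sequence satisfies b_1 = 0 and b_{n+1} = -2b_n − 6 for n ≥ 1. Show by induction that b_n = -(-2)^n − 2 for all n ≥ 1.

Base case: b_1 = 0, and -(-2)^1 − 2 = 2 − 2 = 0.
Assume b_j = -(-2)^j − 2 for some j ≥ 1.
Then b_{j+1} = -2b_j − 6 = -2·(-(-2)^j − 2) − 6 = 2·(-2)^j + 4 − 6 = -(-2)^{j+1} − 2.
This completes the inductive step, so b_n = -(-2)^n − 2 for all n ≥ 1.

b_n = -(-2)^n − 2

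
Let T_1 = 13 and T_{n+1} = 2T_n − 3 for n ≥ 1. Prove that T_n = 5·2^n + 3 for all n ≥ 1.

Base case: T_1 = 13, and 5·2^1 + 3 = 10 + 3 = 13.
Assume T_k = 5·2^k + 3 for some k ≥ 1.
Then T_{k+1} = 2T_k − 3 = 2·(5·2^k + 3) − 3 = 10·2^k + 6 − 3 = 5·2^{k+1} + 3.
This completes the inductive step, so T_n = 5·2^n + 3 for all n ≥ 1.

T_n = 5·2^n + 3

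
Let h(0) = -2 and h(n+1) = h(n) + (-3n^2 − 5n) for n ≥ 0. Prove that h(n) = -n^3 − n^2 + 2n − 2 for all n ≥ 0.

Base case: h(0) = -2, and -0^3 − 0^2 + 2·0 − 2 = -2.
Assume h(j) = -j^3 − j^2 + 2j − 2.
Then h(j+1) = h(j) + (-3j^2 − 5j) = (-j^3 − j^2 + 2j − 2) + (-3j^2 − 5j) = -j^3 − 4j^2 − 3j − 2,
and -(j+1)^3 − (j+1)^2 + 2·(j+1) − 2 = -j^3 − 4j^2 − 3j − 2.
This completes the inductive step, so h(n) = -n^3 − n^2 + 2n − 2 for all n ≥ 0.

h(n) = -n^3 − n^2 + 2n − 2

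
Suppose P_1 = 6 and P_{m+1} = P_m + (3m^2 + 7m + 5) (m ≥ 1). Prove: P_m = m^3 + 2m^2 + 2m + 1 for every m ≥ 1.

Base case: P_1 = 6, and 1^3 + 2·1^2 + 2·1 + 1 = 6.
Assume P_j = j^3 + 2j^2 + 2j + 1.
Then P_{j+1} = P_j + (3j^2 + 7j + 5) = (j^3 + 2j^2 + 2j + 1) + (3j^2 + 7j + 5) = j^3 + 5j^2 + 9j + 6,
and (j+1)^3 + 2·(j+1)^2 + 2·(j+1) + 1 = j^3 + 5j^2 + 9j + 6.
This completes the inductive step, so P_m = m^3 + 2m^2 + 2m + 1 for all m ≥ 1.

P_m = m^3 + 2m^2 + 2m + 1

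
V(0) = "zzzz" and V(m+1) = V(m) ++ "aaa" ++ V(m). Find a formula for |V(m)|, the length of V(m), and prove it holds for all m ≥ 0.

Claim: |V(m)| = 7·2^m − 3.

Base case: |V(0)| = 4, and 7·2^0 − 3 = 4.
Assume |V(r)| = 7·2^r − 3.
Then |V(r+1)| = |V(r)| + 3 + |V(r)| = 2|V(r)| + 3 = 2(7·2^r − 3) + 3 = 7·2^{r+1} − 6 + 3 = 7·2^{r+1} − 3.
By induction, |V(m)| = 7·2^m − 3 for all m ≥ 0.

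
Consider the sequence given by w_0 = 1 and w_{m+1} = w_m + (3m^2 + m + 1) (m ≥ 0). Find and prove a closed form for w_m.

Claim: w_m = m^3 − m^2 + m + 1.

Base case: w_0 = 1, and 0^3 − 0^2 + 0 + 1 = 1.
Assume w_k = k^3 − k^2 + k + 1.
Then w_{k+1} = w_k + (3k^2 + k + 1) = (k^3 − k^2 + k + 1) + (3k^2 + k + 1) = k^3 + 2k^2 + 2k + 2,
and (k+1)^3 − (k+1)^2 + (k+1) + 1 = k^3 + 2k^2 + 2k + 2.
Hence w_m = m^3 − m^2 + m + 1 for every m ≥ 0, by induction.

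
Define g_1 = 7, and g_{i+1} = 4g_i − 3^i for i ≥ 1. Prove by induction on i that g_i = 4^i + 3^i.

Base case: g_1 = 7, and 4^1 + 3^1 = 4 + 3 = 7.
Assume g_j = 4^j + 3^j for some j ≥ 1.
Then g_{j+1} = 4g_j − 3^j = 4·(4^j + 3^j) − 3^j = 4^{j+1} + 4·3^j − 3^j = 4^{j+1} + 3·3^j = 4^{j+1} + 3^{j+1}.
This completes the inductive step, so g_i = 4^i + 3^i for all i ≥ 1.

g_i = 4^i + 3^i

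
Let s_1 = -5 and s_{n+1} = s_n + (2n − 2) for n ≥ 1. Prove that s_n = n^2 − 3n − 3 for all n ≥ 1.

Base case: s_1 = -5, and 1^2 − 3·1 − 3 = -5.
Assume s_k = k^2 − 3k − 3.
Then s_{k+1} = s_k + (2k − 2) = (k^2 − 3k − 3) + (2k − 2) = k^2 − k − 5,
and (k+1)^2 − 3·(k+1) − 3 = k^2 − k − 5.
Hence s_n = n^2 − 3n − 3 for every n ≥ 1, by induction.

s_n = n^2 − 3n − 3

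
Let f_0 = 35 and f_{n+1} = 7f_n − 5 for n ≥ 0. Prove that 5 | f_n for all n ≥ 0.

Base case: f_0 = 35 = 5·7, so 5 | f_0.
Assume 5 | f_m, so f_m = 5t for some integer t.
Then f_{m+1} = 7f_m − 5 = 7·(5t) − 5 = 5(7t − 1), so 5 | f_{m+1}.
This completes the inductive step, so 5 | f_n for all n ≥ 0.

5 | f_n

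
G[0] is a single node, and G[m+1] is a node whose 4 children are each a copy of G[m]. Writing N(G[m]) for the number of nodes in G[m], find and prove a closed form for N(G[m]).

Claim: N(G[m]) = (4^{m+1} − 1)/3.

Base case: N(G[0]) = 1, and (4^{0+1} − 1)/3 = 1.
Assume N(G[r]) = (4^{r+1} − 1)/3.
Then N(G[r+1]) = 1 + 4N(G[r]) = 1 + 4·(4^{r+1} − 1)/3 = 1 + (4^{r+2} − 4)/3 = (3 + 4^{r+2} − 4)/3 = (4^{r+2} − 1)/3.
By induction, N(G[m]) = (4^{m+1} − 1)/3 for all m ≥ 0.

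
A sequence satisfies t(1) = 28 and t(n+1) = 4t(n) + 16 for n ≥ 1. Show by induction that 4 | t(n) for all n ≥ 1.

Base case: t(1) = 28 = 4·7, so 4 | t(1).
Assume 4 | t(j), so t(j) = 4s for some integer s.
Then t(j+1) = 4t(j) + 16 = 4·(4s) + 16 = 4(4s + 4), so 4 | t(j+1).
Hence 4 | t(n) for every n ≥ 1, by induction.

4 | t(n)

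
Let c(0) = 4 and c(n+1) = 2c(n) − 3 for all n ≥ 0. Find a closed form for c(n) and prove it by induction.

Claim: c(n) = 2^n + 3.

Base case: c(0) = 4, and 2^0 + 3 = 1 + 3 = 4.
Assume c(k) = 2^k + 3 for some k ≥ 0.
Then c(k+1) = 2c(k) − 3 = 2·(2^k + 3) − 3 = 2^{k+1} + 6 − 3 = 2^{k+1} + 3.
This completes the inductive step, so c(n) = 2^n + 3 for all n ≥ 0.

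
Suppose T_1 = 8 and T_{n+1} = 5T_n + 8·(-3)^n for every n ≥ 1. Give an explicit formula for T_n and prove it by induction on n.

Claim: T_n = 5^n − (-3)^n.

Base case: T_1 = 8, and 5^1 − (-3)^1 = 5 + 3 = 8.
Assume T_k = 5^k − (-3)^k for some k ≥ 1.
Then T_{k+1} = 5T_k + 8·(-3)^k = 5·(5^k − (-3)^k) + 8·(-3)^k = 5^{k+1} − 5·(-3)^k + 8·(-3)^k = 5^{k+1} + 3·(-3)^k = 5^{k+1} − (-3)^{k+1}.
By induction, T_n = 5^n − (-3)^n for all n ≥ 1.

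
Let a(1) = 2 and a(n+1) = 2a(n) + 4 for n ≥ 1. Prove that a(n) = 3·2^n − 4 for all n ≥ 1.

Base case: a(1) = 2, and 3·2^1 − 4 = 6 − 4 = 2.
Assume a(r) = 3·2^r − 4 for some r ≥ 1.
Then a(r+1) = 2a(r) + 4 = 2·(3·2^r − 4) + 4 = 6·2^r − 8 + 4 = 3·2^{r+1} − 4.
This completes the inductive step, so a(n) = 3·2^n − 4 for all n ≥ 1.

a(n) = 3·2^n − 4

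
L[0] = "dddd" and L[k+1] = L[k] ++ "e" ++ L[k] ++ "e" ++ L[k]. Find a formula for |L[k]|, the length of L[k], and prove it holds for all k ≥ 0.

Claim: |L[k]| = 5·3^k − 1.

Base case: |L[0]| = 4, and 5·3^0 − 1 = 4.
Assume |L[m]| = 5·3^m − 1.
Then |L[m+1]| = 3|L[m]| + 2 = 3(5·3^m − 1) + 2 = 5·3^{m+1} − 3 + 2 = 5·3^{m+1} − 1.
This completes the inductive step, so |L[k]| = 5·3^k − 1 for all k ≥ 0.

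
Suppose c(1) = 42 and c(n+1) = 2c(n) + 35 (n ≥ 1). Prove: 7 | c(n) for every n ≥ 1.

Base case: c(1) = 42 = 7·6, so 7 | c(1).
Assume 7 | c(m), so c(m) = 7t for some integer t.
Then c(m+1) = 2c(m) + 35 = 2·(7t) + 35 = 7(2t + 5), so 7 | c(m+1).
By induction, 7 | c(n) for all n ≥ 1.

7 | c(n)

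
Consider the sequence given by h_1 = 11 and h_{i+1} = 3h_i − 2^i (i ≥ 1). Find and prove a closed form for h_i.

Claim: h_i = 3·3^i + 2^i.

Base case: h_1 = 11, and 3·3^1 + 2^1 = 9 + 2 = 11.
Assume h_j = 3·3^j + 2^j for some j ≥ 1.
Then h_{j+1} = 3h_j − 2^j = 3·(3·3^j + 2^j) − 2^j = 3·3^{j+1} + 3·2^j − 2^j = 3·3^{j+1} + 2·2^j = 3·3^{j+1} + 2^{j+1}.
Hence h_i = 3·3^i + 2^i for every i ≥ 1, by induction.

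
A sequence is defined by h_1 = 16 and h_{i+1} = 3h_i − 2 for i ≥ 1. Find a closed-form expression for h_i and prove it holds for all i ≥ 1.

Claim: h_i = 5·3^i + 1.

Base case: h_1 = 16, and 5·3^1 + 1 = 15 + 1 = 16.
Assume h_k = 5·3^k + 1 for some k ≥ 1.
Then h_{k+1} = 3h_k − 2 = 3·(5·3^k + 1) − 2 = 15·3^k + 3 − 2 = 5·3^{k+1} + 1.
So the formula holds for k+1, and by induction h_i = 5·3^i + 1 for all i ≥ 1.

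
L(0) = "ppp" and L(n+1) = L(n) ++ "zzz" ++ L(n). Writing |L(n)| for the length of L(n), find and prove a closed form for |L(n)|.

Claim: |L(n)| = 6·2^n − 3.

Base case: |L(0)| = 3, and 6·2^0 − 3 = 3.
Assume |L(m)| = 6·2^m − 3.
Then |L(m+1)| = |L(m)| + 3 + |L(m)| = 2|L(m)| + 3 = 2(6·2^m − 3) + 3 = 6·2^{m+1} − 6 + 3 = 6·2^{m+1} − 3.
By induction, |L(n)| = 6·2^n − 3 for all n ≥ 0.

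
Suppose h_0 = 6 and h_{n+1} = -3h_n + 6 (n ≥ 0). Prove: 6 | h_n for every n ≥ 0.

Base case: h_0 = 6 = 6·1, so 6 | h_0.
Assume 6 | h_r, so h_r = 6t for some integer t.
Then h_{r+1} = -3h_r + 6 = -3·(6t) + 6 = 6(-3t + 1), so 6 | h_{r+1}.
Hence 6 | h_n for every n ≥ 0, by induction.

6 | h_n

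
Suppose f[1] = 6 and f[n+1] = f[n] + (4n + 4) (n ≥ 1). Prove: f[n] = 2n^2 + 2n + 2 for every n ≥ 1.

Base case: f[1] = 6, and 2·1^2 + 2·1 + 2 = 6.
Assume f[r] = 2r^2 + 2r + 2.
Then f[r+1] = f[r] + (4r + 4) = (2r^2 + 2r + 2) + (4r + 4) = 2r^2 + 6r + 6,
and 2·(r+1)^2 + 2·(r+1) + 2 = 2r^2 + 6r + 6.
This completes the inductive step, so f[n] = 2n^2 + 2n + 2 for all n ≥ 1.

f[n] = 2n^2 + 2n + 2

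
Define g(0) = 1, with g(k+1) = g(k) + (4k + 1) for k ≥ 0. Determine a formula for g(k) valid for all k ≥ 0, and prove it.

Claim: g(k) = 2k^2 − k + 1.

Base case: g(0) = 1, and 2·0^2 − 0 + 1 = 1.
Assume g(m) = 2m^2 − m + 1.
Then g(m+1) = g(m) + (4m + 1) = (2m^2 − m + 1) + (4m + 1) = 2m^2 + 3m + 2,
and 2·(m+1)^2 − (m+1) + 1 = 2m^2 + 3m + 2.
By induction, g(k) = 2k^2 − k + 1 for all k ≥ 0.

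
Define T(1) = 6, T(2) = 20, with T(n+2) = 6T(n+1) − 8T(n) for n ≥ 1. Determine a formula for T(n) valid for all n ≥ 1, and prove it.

Claim: T(n) = 4^n + 2^n.

Base cases: T(1) = 6 and 4^1 + 2^1 = 6; T(2) = 20 and 4^2 + 2^2 = 20.
Assume T(i) = 4^i + 2^i for all 1 ≤ i ≤ j, where j ≥ 2.
Then T(j+1) = 6T(j) − 8T(j−1) = 6·(4^j + 2^j) − 8·(4^{j−1} + 2^{j−1}) = (6·4 − 8)4^{j−1} + (6·2 − 8)2^{j−1} = 16·4^{j−1} + 4·2^{j−1} = 4^{j+1} + 2^{j+1}.
By strong induction, T(n) = 4^n + 2^n for all n ≥ 1.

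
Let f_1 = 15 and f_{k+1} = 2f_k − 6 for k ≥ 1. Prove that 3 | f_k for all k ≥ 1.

Base case: f_1 = 15 = 3·5, so 3 | f_1.
Assume 3 | f_r, so f_r = 3t for some integer t.
Then f_{r+1} = 2f_r − 6 = 2·(3t) − 6 = 3(2t − 2), so 3 | f_{r+1}.
Hence 3 | f_k for every k ≥ 1, by induction.

3 | f_k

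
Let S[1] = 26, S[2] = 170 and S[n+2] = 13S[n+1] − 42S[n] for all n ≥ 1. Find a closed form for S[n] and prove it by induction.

Claim: S[n] = 2·7^n + 2·6^n.

Base cases: S[1] = 26 and 2·7^1 + 2·6^1 = 26; S[2] = 170 and 2·7^2 + 2·6^2 = 170.
Assume S[j] = 2·7^j + 2·6^j for all 1 ≤ j ≤ k, where k ≥ 2.
Then S[k+1] = 13S[k] − 42S[k−1] = 13·(2·7^k + 2·6^k) − 42·(2·7^{k−1} + 2·6^{k−1}) = 2·(13·7 − 42)7^{k−1} + 2·(13·6 − 42)6^{k−1} = 98·7^{k−1} + 72·6^{k−1} = 2·7^{k+1} + 2·6^{k+1}.
Hence S[n] = 2·7^n + 2·6^n for every n ≥ 1, by strong induction.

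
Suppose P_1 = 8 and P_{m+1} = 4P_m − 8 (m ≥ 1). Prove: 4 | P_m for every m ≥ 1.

Base case: P_1 = 8 = 4·2, so 4 | P_1.
Assume 4 | P_k, so P_k = 4t for some integer t.
Then P_{k+1} = 4P_k − 8 = 4·(4t) − 8 = 4(4t − 2), so 4 | P_{k+1}.
By induction, 4 | P_m for all m ≥ 1.

4 | P_m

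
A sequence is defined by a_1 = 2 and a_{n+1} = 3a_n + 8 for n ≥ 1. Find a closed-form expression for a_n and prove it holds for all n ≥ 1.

Claim: a_n = 2·3^n − 4.

Base case: a_1 = 2, and 2·3^1 − 4 = 6 − 4 = 2.
Assume a_m = 2·3^m − 4 for some m ≥ 1.
Then a_{m+1} = 3a_m + 8 = 3·(2·3^m − 4) + 8 = 6·3^m − 12 + 8 = 2·3^{m+1} − 4.
So the formula holds for m+1, and by induction a_n = 2·3^n − 4 for all n ≥ 1.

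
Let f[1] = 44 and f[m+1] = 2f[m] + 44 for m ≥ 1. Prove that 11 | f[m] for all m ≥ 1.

Base case: f[1] = 44 = 11·4, so 11 | f[1].
Assume 11 | f[k], so f[k] = 11t for some integer t.
Then f[k+1] = 2f[k] + 44 = 2·(11t) + 44 = 11(2t + 4), so 11 | f[k+1].
This completes the inductive step, so 11 | f[m] for all m ≥ 1.

11 | f[m]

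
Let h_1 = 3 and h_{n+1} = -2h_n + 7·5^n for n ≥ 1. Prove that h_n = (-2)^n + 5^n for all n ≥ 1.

Base case: h_1 = 3, and (-2)^1 + 5^1 = -2 + 5 = 3.
Assume h_j = (-2)^j + 5^j for some j ≥ 1.
Then h_{j+1} = -2h_j + 7·5^j = -2·((-2)^j + 5^j) + 7·5^j = (-2)^{j+1} − 2·5^j + 7·5^j = (-2)^{j+1} + 5·5^j = (-2)^{j+1} + 5^{j+1}.
Hence h_n = (-2)^n + 5^n for every n ≥ 1, by induction.

h_n = (-2)^n + 5^n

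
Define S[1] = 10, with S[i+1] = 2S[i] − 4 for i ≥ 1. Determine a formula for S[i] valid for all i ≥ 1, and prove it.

Claim: S[i] = 3·2^i + 4.

Base case: S[1] = 10, and 3·2^1 + 4 = 6 + 4 = 10.
Assume S[k] = 3·2^k + 4 for some k ≥ 1.
Then S[k+1] = 2S[k] − 4 = 2·(3·2^k + 4) − 4 = 6·2^k + 8 − 4 = 3·2^{k+1} + 4.
So the formula holds for k+1, and by induction S[i] = 3·2^i + 4 for all i ≥ 1.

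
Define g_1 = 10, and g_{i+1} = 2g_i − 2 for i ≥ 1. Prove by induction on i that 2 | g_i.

Base case: g_1 = 10 = 2·5, so 2 | g_1.
Assume 2 | g_j, so g_j = 2t for some integer t.
Then g_{j+1} = 2g_j − 2 = 2·(2t) − 2 = 2(2t − 1), so 2 | g_{j+1}.
This completes the inductive step, so 2 | g_i for all i ≥ 1.

2 | g_i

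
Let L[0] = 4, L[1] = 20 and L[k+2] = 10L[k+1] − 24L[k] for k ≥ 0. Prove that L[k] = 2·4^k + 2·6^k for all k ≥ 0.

Base cases: L[0] = 4 and 2·4^0 + 2·6^0 = 4; L[1] = 20 and 2·4^1 + 2·6^1 = 20.
Assume L[j] = 2·4^j + 2·6^j for all 0 ≤ j ≤ m, where m ≥ 1.
Then L[m+1] = 10L[m] − 24L[m−1] = 10·(2·4^m + 2·6^m) − 24·(2·4^{m−1} + 2·6^{m−1}) = 2·(10·4 − 24)4^{m−1} + 2·(10·6 − 24)6^{m−1} = 32·4^{m−1} + 72·6^{m−1} = 2·4^{m+1} + 2·6^{m+1}.
So the formula holds for m+1, and by strong induction L[k] = 2·4^k + 2·6^k for all k ≥ 0.

L[k] = 2·4^k + 2·6^k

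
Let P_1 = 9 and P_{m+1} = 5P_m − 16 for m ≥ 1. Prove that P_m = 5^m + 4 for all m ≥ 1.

Base case: P_1 = 9, and 5^1 + 4 = 5 + 4 = 9.
Assume P_k = 5^k + 4 for some k ≥ 1.
Then P_{k+1} = 5P_k − 16 = 5·(5^k + 4) − 16 = 5^{k+1} + 20 − 16 = 5^{k+1} + 4.
Hence P_m = 5^m + 4 for every m ≥ 1, by induction.

P_m = 5^m + 4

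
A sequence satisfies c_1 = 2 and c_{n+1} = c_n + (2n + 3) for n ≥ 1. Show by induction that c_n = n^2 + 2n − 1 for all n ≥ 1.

Base case: c_1 = 2, and 1^2 + 2·1 − 1 = 2.
Assume c_j = j^2 + 2j − 1.
Then c_{j+1} = c_j + (2j + 3) = (j^2 + 2j − 1) + (2j + 3) = j^2 + 4j + 2,
and (j+1)^2 + 2·(j+1) − 1 = j^2 + 4j + 2.
By induction, c_n = n^2 + 2n − 1 for all n ≥ 1.

c_n = n^2 + 2n − 1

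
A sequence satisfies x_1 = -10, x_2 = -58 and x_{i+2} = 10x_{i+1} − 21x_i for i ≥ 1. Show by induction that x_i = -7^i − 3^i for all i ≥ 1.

Base cases: x_1 = -10 and -7^1 − 3^1 = -10; x_2 = -58 and -7^2 − 3^2 = -58.
Assume x_j = -7^j − 3^j for all 1 ≤ j ≤ r, where r ≥ 2.
Then x_{r+1} = 10x_r − 21x_{r−1} = 10·(-7^r − 3^r) − 21·(-7^{r−1} − 3^{r−1}) = -(10·7 − 21)7^{r−1} − (10·3 − 21)3^{r−1} = -49·7^{r−1} − 9·3^{r−1} = -7^{r+1} − 3^{r+1}.
This completes the inductive step, so x_i = -7^i − 3^i for all i ≥ 1.

x_i = -7^i − 3^i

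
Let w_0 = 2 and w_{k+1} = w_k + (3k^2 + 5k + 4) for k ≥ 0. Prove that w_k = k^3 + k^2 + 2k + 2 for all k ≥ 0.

Base case: w_0 = 2, and 0^3 + 0^2 + 2·0 + 2 = 2.
Assume w_r = r^3 + r^2 + 2r + 2.
Then w_{r+1} = w_r + (3r^2 + 5r + 4) = (r^3 + r^2 + 2r + 2) + (3r^2 + 5r + 4) = r^3 + 4r^2 + 7r + 6,
and (r+1)^3 + (r+1)^2 + 2·(r+1) + 2 = r^3 + 4r^2 + 7r + 6.
Hence w_k = k^3 + k^2 + 2k + 2 for every k ≥ 0, by induction.

w_k = k^3 + k^2 + 2k + 2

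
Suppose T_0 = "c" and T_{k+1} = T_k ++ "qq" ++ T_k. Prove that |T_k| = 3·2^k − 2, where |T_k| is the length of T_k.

Base case: |T_0| = 1, and 3·2^0 − 2 = 1.
Assume |T_m| = 3·2^m − 2.
Then |T_{m+1}| = |T_m| + 2 + |T_m| = 2|T_m| + 2 = 2(3·2^m − 2) + 2 = 3·2^{m+1} − 4 + 2 = 3·2^{m+1} − 2.
By induction, |T_k| = 3·2^k − 2 for all k ≥ 0.

|T_k| = 3·2^k − 2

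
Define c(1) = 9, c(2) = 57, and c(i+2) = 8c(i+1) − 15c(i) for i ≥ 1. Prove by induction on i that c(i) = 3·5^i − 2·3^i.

Base cases: c(1) = 9 and 3·5^1 − 2·3^1 = 9; c(2) = 57 and 3·5^2 − 2·3^2 = 57.
Assume c(j) = 3·5^j − 2·3^j for all 1 ≤ j ≤ k, where k ≥ 2.
Then c(k+1) = 8c(k) − 15c(k−1) = 8·(3·5^k − 2·3^k) − 15·(3·5^{k−1} − 2·3^{k−1}) = 3·(8·5 − 15)5^{k−1} − 2·(8·3 − 15)3^{k−1} = 75·5^{k−1} − 18·3^{k−1} = 3·5^{k+1} − 2·3^{k+1}.
By strong induction, c(i) = 3·5^i − 2·3^i for all i ≥ 1.

c(i) = 3·5^i − 2·3^i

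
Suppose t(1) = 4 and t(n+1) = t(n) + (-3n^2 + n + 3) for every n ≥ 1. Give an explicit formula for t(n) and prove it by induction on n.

Claim: t(n) = -n^3 + 2n^2 + 2n + 1.

Base case: t(1) = 4, and -1^3 + 2·1^2 + 2·1 + 1 = 4.
Assume t(j) = -j^3 + 2j^2 + 2j + 1.
Then t(j+1) = t(j) + (-3j^2 + j + 3) = (-j^3 + 2j^2 + 2j + 1) + (-3j^2 + j + 3) = -j^3 − j^2 + 3j + 4,
and -(j+1)^3 + 2·(j+1)^2 + 2·(j+1) + 1 = -j^3 − j^2 + 3j + 4.
Hence t(n) = -n^3 + 2n^2 + 2n + 1 for every n ≥ 1, by induction.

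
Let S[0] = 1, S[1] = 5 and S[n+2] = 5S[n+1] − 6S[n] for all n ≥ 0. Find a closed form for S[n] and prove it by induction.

Claim: S[n] = 3·3^n − 2·2^n.

Base cases: S[0] = 1 and 3·3^0 − 2·2^0 = 1; S[1] = 5 and 3·3^1 − 2·2^1 = 5.
Assume S[i] = 3·3^i − 2·2^i for all 0 ≤ i ≤ j, where j ≥ 1.
Then S[j+1] = 5S[j] − 6S[j−1] = 5·(3·3^j − 2·2^j) − 6·(3·3^{j−1} − 2·2^{j−1}) = 3·(5·3 − 6)3^{j−1} − 2·(5·2 − 6)2^{j−1} = 27·3^{j−1} − 8·2^{j−1} = 3·3^{j+1} − 2·2^{j+1}.
By strong induction, S[n] = 3·3^n − 2·2^n for all n ≥ 0.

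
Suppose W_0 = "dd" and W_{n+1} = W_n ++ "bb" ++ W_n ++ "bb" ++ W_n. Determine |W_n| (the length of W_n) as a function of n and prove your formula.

Claim: |W_n| = 4·3^n − 2.

Base case: |W_0| = 2, and 4·3^0 − 2 = 2.
Assume |W_m| = 4·3^m − 2.
Then |W_{m+1}| = 3|W_m| + 4 = 3(4·3^m − 2) + 4 = 4·3^{m+1} − 6 + 4 = 4·3^{m+1} − 2.
So the formula holds for m+1, and by induction |W_n| = 4·3^n − 2 for all n ≥ 0.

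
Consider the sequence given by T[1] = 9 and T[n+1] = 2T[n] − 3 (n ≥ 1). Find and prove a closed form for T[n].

Claim: T[n] = 3·2^n + 3.

Base case: T[1] = 9, and 3·2^1 + 3 = 6 + 3 = 9.
Assume T[k] = 3·2^k + 3 for some k ≥ 1.
Then T[k+1] = 2T[k] − 3 = 2·(3·2^k + 3) − 3 = 6·2^k + 6 − 3 = 3·2^{k+1} + 3.
By induction, T[n] = 3·2^n + 3 for all n ≥ 1.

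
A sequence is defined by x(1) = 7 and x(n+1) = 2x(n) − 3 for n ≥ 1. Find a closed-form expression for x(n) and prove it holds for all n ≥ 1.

Claim: x(n) = 2^{n+1} + 3.

Base case: x(1) = 7, and 2^{1+1} + 3 = 4 + 3 = 7.
Assume x(m) = 2^{m+1} + 3 for some m ≥ 1.
Then x(m+1) = 2x(m) − 3 = 2·(2^{m+1} + 3) − 3 = 2^{m+2} + 6 − 3 = 2^{m+2} + 3.
So the formula holds for m+1, and by induction x(n) = 2^{n+1} + 3 for all n ≥ 1.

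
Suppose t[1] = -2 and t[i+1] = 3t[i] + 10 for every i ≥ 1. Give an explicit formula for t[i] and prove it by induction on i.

Claim: t[i] = 3^i − 5.

Base case: t[1] = -2, and 3^1 − 5 = 3 − 5 = -2.
Assume t[m] = 3^m − 5 for some m ≥ 1.
Then t[m+1] = 3t[m] + 10 = 3·(3^m − 5) + 10 = 3^{m+1} − 15 + 10 = 3^{m+1} − 5.
So the formula holds for m+1, and by induction t[i] = 3^i − 5 for all i ≥ 1.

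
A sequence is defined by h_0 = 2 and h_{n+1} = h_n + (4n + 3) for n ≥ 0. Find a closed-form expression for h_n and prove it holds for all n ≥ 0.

Claim: h_n = 2n^2 + n + 2.

Base case: h_0 = 2, and 2·0^2 + 0 + 2 = 2.
Assume h_m = 2m^2 + m + 2.
Then h_{m+1} = h_m + (4m + 3) = (2m^2 + m + 2) + (4m + 3) = 2m^2 + 5m + 5,
and 2·(m+1)^2 + (m+1) + 2 = 2m^2 + 5m + 5.
Hence h_n = 2n^2 + n + 2 for every n ≥ 0, by induction.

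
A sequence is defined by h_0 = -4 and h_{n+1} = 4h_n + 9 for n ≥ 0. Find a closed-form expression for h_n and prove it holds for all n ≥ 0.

Claim: h_n = -4^n − 3.

Base case: h_0 = -4, and -4^0 − 3 = -1 − 3 = -4.
Assume h_k = -4^k − 3 for some k ≥ 0.
Then h_{k+1} = 4h_k + 9 = 4·(-4^k − 3) + 9 = -4^{k+1} − 12 + 9 = -4^{k+1} − 3.
So the formula holds for k+1, and by induction h_n = -4^n − 3 for all n ≥ 0.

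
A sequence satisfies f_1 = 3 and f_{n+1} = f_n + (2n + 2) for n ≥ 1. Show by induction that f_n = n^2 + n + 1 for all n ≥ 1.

Base case: f_1 = 3, and 1^2 + 1 + 1 = 3.
Assume f_m = m^2 + m + 1.
Then f_{m+1} = f_m + (2m + 2) = (m^2 + m + 1) + (2m + 2) = m^2 + 3m + 3,
and (m+1)^2 + (m+1) + 1 = m^2 + 3m + 3.
This completes the inductive step, so f_n = n^2 + n + 1 for all n ≥ 1.

f_n = n^2 + n + 1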